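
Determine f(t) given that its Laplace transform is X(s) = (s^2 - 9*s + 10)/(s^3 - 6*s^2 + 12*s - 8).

Factor the denominator: s^3 - 6*s^2 + 12*s - 8 = (s - 2)^3.
Partial fraction decomposition gives [1/(s - 2)] + [-5/(s - 2)^2] + [-4/(s - 2)^3].
Invert each term: 1/(s - 2) ↔ e^(2t); -5/(s - 2)^2 ↔ -5t·e^(2t); -4/(s - 2)^3 ↔ (-2)t^2·e^(2t).

f(t) = -2*t^2*exp(2*t) - 5*t*exp(2*t) + exp(2*t)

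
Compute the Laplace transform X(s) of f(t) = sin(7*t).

L{sin(7t)} = 7/(s^2 + 49).

X(s) = 7/(s^2 + 49)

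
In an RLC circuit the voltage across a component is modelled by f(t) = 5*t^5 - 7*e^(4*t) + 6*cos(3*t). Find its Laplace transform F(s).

F(s) = 6*s/(s^2 + 9) - 7/(s - 4) + 600/s^6

By linearity of the Laplace transform, transform each term separately.
(-7)·[L{e^(4t)} = 1/(s - 4)]; (5)·[L{t^5} = 5!/s^6 = 120/s^6]; (6)·[L{cos(3t)} = s/(s^2 + 9)].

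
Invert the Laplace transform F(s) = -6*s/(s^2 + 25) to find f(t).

f(t) = -6*cos(5*t)

Since L{cos(5t)} = s/(s^2 + 25), the inverse is cos(5*t), scaled by -6.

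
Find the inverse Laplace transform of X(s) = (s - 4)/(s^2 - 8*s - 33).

Rewrite the denominator: s^2 - 8*s - 33 = (s - 4)^2 - 49.
The form in (s - 4) signals a first-shifting-theorem factor e^(4t).
Since L{cosh(7t)} = s/(s^2 - 49), the inverse is e^(4*t)*cosh(7*t).

exp(4*t)*cosh(7*t)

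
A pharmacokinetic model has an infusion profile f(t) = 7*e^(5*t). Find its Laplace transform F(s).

F(s) = 7/(s - 5)

L{7} = 7/s.
By the first shifting theorem, multiplying by e^(5t) replaces s with s - 5.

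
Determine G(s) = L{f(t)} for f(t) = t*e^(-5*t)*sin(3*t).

G(s) = 6*(s + 5)/(s^2 + 10*s + 34)^2

L{sin(3t)} = 3/(s^2 + 9).
Multiplying by e^(-5t) shifts s → s + 5, so L{e^(-5*t)*sin(3*t)} = 3/((s + 5)^2 + 9).
Then apply L{t·g(t)} = -d/ds[H(s)] with H(s) = 3/((s + 5)^2 + 9):
differentiating 1 time and applying the sign gives 6*(s + 5)/(s^2 + 10*s + 34)^2.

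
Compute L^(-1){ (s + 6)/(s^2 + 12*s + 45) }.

exp(-6*t)*cos(3*t)

Rewrite the denominator: s^2 + 12*s + 45 = (s + 6)^2 + 9.
The form in (s + 6) signals a first-shifting-theorem factor e^(-6t).
Since L{cos(3t)} = s/(s^2 + 9), the inverse is e^(-6*t)*cos(3*t).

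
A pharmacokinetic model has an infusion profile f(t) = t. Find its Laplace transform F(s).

F(s) = s^(-2)

L{t} = 1!/s^2 = 1/s^2.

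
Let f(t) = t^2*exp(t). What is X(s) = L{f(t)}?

X(s) = 2/(s - 1)^3

L{t^2} = 2!/s^3 = 2/s^3.
By the first shifting theorem, multiplying by e^(t) replaces s with s - 1.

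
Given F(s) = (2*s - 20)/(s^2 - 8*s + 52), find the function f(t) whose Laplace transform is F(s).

Complete the square in the denominator: s^2 - 8*s + 52 = (s - 4)^2 + 6^2.
Split the numerator to match: 2*s - 20 = 2·(s - 4) - 2·6.
Invert each term: 2·(s - 4)/((s - 4)^2 + 36) ↔ 2e^(4t)cos(6t); -2·6/((s - 4)^2 + 36) ↔ -2e^(4t)sin(6t).

f(t) = -2*exp(4*t)*sin(6*t) + 2*exp(4*t)*cos(6*t)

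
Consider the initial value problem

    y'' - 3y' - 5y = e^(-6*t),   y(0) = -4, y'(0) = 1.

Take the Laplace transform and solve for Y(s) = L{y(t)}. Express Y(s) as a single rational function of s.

Transform both sides with L{·}.
Using L{y''} = s^2 Y - s·y(0) - y'(0) and L{y'} = sY - y(0), with y(0) = -4, y'(0) = 1, the left side becomes (s^2 - 3*s - 5)Y - (-4*s + 13).
The right side is L{e^(-6*t)} = 1/(s + 6).
So (s^2 - 3*s - 5)Y = 1/(s + 6) + (-4*s + 13).
Divide through and combine into a single rational function.

Y(s) = (-4*s^2 - 11*s + 79)/(s^3 + 3*s^2 - 23*s - 30)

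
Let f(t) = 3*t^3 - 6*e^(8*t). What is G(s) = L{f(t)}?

G(s) = -6/(s - 8) + 18/s^4

Apply the Laplace transform termwise.
(3)·[L{t^3} = 3!/s^4 = 6/s^4]; (-6)·[L{e^(8t)} = 1/(s - 8)].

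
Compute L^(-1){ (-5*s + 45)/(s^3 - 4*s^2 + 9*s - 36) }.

Factor the denominator: s^3 - 4*s^2 + 9*s - 36 = (s - 4)*(s^2 + 9).
Partial fraction decomposition gives [1/(s - 4)] + [-s/(s^2 + 9)] + [-9/(s^2 + 9)].
Invert each term: 1/(s - 4) ↔ e^(4t); -1·s/(s^2 + 9) ↔ -cos(3t); -3·3/(s^2 + 9) ↔ -3sin(3t).

exp(4*t) - 3*sin(3*t) - cos(3*t)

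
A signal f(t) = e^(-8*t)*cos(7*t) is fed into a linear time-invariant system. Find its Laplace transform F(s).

L{cos(7t)} = s/(s^2 + 49).
By the first shifting theorem, multiplying by e^(-8t) replaces s with s + 8.

F(s) = (s + 8)/((s + 8)^2 + 49)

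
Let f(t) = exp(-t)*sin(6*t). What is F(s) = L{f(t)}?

L{sin(6t)} = 6/(s^2 + 36).
By the first shifting theorem, multiplying by e^(-t) replaces s with s + 1.

F(s) = 6/((s + 1)^2 + 36)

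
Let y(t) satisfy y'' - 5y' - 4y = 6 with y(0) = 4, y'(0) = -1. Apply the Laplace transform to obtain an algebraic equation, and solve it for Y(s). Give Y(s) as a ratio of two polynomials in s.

Y(s) = (4*s^2 - 21*s + 6)/(s^3 - 5*s^2 - 4*s)

Laplace-transform each side.
The derivative rules (L{y''} = s^2 Y - s·y(0) - y'(0) and L{y'} = sY - y(0), with y(0) = 4, y'(0) = -1) turn the left side into (s^2 - 5*s - 4)Y - (4*s - 21).
The right side is L{6} = 6/s.
So (s^2 - 5*s - 4)Y = 6/s + (4*s - 21).
Solve for Y(s) and write it as one ratio of polynomials.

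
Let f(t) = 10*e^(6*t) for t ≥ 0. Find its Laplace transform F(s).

F(s) = 10/(s - 6)

L{10} = 10/s.
By the first shifting theorem, multiplying by e^(6t) replaces s with s - 6.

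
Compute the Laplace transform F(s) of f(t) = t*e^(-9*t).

F(s) = (s + 9)^(-2)

L{e^(-9t)} = 1/(s + 9).
Then apply L{t·g(t)} = -d/ds[G(s)] with G(s) = 1/(s + 9):
differentiating 1 time and applying the sign gives (s + 9)^(-2).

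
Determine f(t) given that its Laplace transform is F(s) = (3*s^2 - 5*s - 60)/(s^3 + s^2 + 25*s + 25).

Factor the denominator: s^3 + s^2 + 25*s + 25 = (s + 1)*(s^2 + 25).
Partial fraction decomposition gives [-2/(s + 1)] + [5*s/(s^2 + 25)] + [-10/(s^2 + 25)].
Invert each term: -2/(s + 1) ↔ -2e^(-t); 5·s/(s^2 + 25) ↔ 5cos(5t); -2·5/(s^2 + 25) ↔ -2sin(5t).

f(t) = -2*sin(5*t) + 5*cos(5*t) - 2*exp(-t)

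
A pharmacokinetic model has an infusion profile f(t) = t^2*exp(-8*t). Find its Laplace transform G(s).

L{e^(-8t)} = 1/(s + 8).
Then apply L{t^2·g(t)} = (-1)^2 d^2/ds^2[H(s)] with H(s) = 1/(s + 8):
differentiating 2 times and applying the sign gives 2/(s + 8)^3.

G(s) = 2/(s + 8)^3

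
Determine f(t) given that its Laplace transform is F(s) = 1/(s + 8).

Since L{e^(-8t)} = 1/(s + 8), the inverse is exp(-8*t).

f(t) = exp(-8*t)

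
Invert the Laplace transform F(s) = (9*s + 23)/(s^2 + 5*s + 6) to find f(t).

f(t) = 5*exp(-2*t) + 4*exp(-3*t)

Factor the denominator: s^2 + 5*s + 6 = (s + 2)*(s + 3).
Partial fraction decomposition gives [5/(s + 2)] + [4/(s + 3)].
Invert each term: 5/(s + 2) ↔ 5e^(-2t); 4/(s + 3) ↔ 4e^(-3t).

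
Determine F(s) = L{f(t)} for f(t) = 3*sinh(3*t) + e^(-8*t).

The transform is linear, so treat each term independently.
(3)·[L{sinh(3t)} = 3/(s^2 - 9)]; L{e^(-8t)} = 1/(s + 8).

F(s) = 9/(s^2 - 9) + 1/(s + 8)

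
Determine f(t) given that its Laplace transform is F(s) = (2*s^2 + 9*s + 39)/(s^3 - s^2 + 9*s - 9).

f(t) = 5*exp(t) + 2*sin(3*t) - 3*cos(3*t)

Factor the denominator: s^3 - s^2 + 9*s - 9 = (s - 1)*(s^2 + 9).
Partial fraction decomposition gives [5/(s - 1)] + [-3*s/(s^2 + 9)] + [6/(s^2 + 9)].
Invert each term: 5/(s - 1) ↔ 5e^(t); -3·s/(s^2 + 9) ↔ -3cos(3t); 2·3/(s^2 + 9) ↔ 2sin(3t).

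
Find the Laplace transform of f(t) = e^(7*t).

L{e^(7t)} = 1/(s - 7).

1/(s - 7)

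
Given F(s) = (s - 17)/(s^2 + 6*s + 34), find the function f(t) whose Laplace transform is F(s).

Complete the square in the denominator: s^2 + 6*s + 34 = (s + 3)^2 + 5^2.
Split the numerator to match: s - 17 = 1·(s + 3) - 4·5.
Invert each term: 1·(s + 3)/((s + 3)^2 + 25) ↔ e^(-3t)cos(5t); -4·5/((s + 3)^2 + 25) ↔ -4e^(-3t)sin(5t).

f(t) = -4*exp(-3*t)*sin(5*t) + exp(-3*t)*cos(5*t)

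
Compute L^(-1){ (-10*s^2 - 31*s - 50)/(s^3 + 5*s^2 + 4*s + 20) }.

-3*sin(2*t) - 5*cos(2*t) - 5*exp(-5*t)

Factor the denominator: s^3 + 5*s^2 + 4*s + 20 = (s + 5)*(s^2 + 4).
Partial fraction decomposition gives [-5/(s + 5)] + [-5*s/(s^2 + 4)] + [-6/(s^2 + 4)].
Invert each term: -5/(s + 5) ↔ -5e^(-5t); -5·s/(s^2 + 4) ↔ -5cos(2t); -3·2/(s^2 + 4) ↔ -3sin(2t).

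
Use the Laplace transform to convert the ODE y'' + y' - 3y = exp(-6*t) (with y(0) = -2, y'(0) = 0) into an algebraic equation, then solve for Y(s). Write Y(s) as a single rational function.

Y(s) = (-2*s^2 - 14*s - 11)/(s^3 + 7*s^2 + 3*s - 18)

Apply the Laplace transform to the equation.
With L{y''} = s^2 Y - s·y(0) - y'(0) and L{y'} = sY - y(0), with y(0) = -2, y'(0) = 0: the LHS transforms to (s^2 + s - 3)Y - (-2*s - 2).
The right side is L{exp(-6*t)} = 1/(s + 6).
So (s^2 + s - 3)Y = 1/(s + 6) + (-2*s - 2).
Solve for Y(s) and write it as one ratio of polynomials.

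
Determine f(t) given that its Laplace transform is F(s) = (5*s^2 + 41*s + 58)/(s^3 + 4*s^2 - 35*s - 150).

f(t) = 2*t*exp(-5*t) + 4*exp(6*t) + exp(-5*t)

Factor the denominator: s^3 + 4*s^2 - 35*s - 150 = (s - 6)*(s + 5)^2.
Partial fraction decomposition gives [1/(s + 5)] + [2/(s + 5)^2] + [4/(s - 6)].
Invert each term: 1/(s + 5) ↔ e^(-5t); 2/(s + 5)^2 ↔ 2t·e^(-5t); 4/(s - 6) ↔ 4e^(6t).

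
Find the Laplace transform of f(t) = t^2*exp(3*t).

2/(s - 3)^3

L{e^(3t)} = 1/(s - 3).
Then apply L{t^2·g(t)} = (-1)^2 d^2/ds^2[G(s)] with G(s) = 1/(s - 3):
differentiating 2 times and applying the sign gives 2/(s - 3)^3.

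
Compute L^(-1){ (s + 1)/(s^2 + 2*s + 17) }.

Rewrite the denominator: s^2 + 2*s + 17 = (s + 1)^2 + 16.
The form in (s + 1) signals a first-shifting-theorem factor e^(-t).
Since L{cos(4t)} = s/(s^2 + 16), the inverse is exp(-t)*cos(4*t).

exp(-t)*cos(4*t)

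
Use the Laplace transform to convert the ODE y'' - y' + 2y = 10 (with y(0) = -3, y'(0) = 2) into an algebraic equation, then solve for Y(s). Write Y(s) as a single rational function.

Laplace-transform each side.
The derivative rules (L{y''} = s^2 Y - s·y(0) - y'(0) and L{y'} = sY - y(0), with y(0) = -3, y'(0) = 2) turn the left side into (s^2 - s + 2)Y - (-3*s + 5).
The right side is L{10} = 10/s.
So (s^2 - s + 2)Y = 10/s + (-3*s + 5).
Isolate Y and clear denominators.

Y(s) = (-3*s^2 + 5*s + 10)/(s^3 - s^2 + 2*s)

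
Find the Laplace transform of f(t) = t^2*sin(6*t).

L{sin(6t)} = 6/(s^2 + 36).
Then apply L{t^2·g(t)} = (-1)^2 d^2/ds^2[G(s)] with G(s) = 6/(s^2 + 36):
differentiating 2 times and applying the sign gives 36*(s^2 - 12)/(s^2 + 36)^3.

36*(s^2 - 12)/(s^2 + 36)^3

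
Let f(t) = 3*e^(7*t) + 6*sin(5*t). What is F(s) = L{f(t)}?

The transform is linear, so treat each term independently.
(6)·[L{sin(5t)} = 5/(s^2 + 25)]; (3)·[L{e^(7t)} = 1/(s - 7)].

F(s) = 30/(s^2 + 25) + 3/(s - 7)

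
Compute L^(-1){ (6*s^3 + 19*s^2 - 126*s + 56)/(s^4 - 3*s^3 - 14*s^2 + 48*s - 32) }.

5*exp(4*t) + 6*exp(2*t) - 3*exp(t) - 2*exp(-4*t)

Factor the denominator: s^4 - 3*s^3 - 14*s^2 + 48*s - 32 = (s - 4)*(s - 2)*(s - 1)*(s + 4).
Partial fraction decomposition gives [-3/(s - 1)] + [5/(s - 4)] + [6/(s - 2)] + [-2/(s + 4)].
Invert each term: -3/(s - 1) ↔ -3e^(t); 5/(s - 4) ↔ 5e^(4t); 6/(s - 2) ↔ 6e^(2t); -2/(s + 4) ↔ -2e^(-4t).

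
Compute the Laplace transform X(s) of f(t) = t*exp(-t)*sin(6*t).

X(s) = 12*(s + 1)/(s^2 + 2*s + 37)^2

L{sin(6t)} = 6/(s^2 + 36).
Multiplying by e^(-t) shifts s → s + 1, so L{exp(-t)*sin(6*t)} = 6/((s + 1)^2 + 36).
Then apply L{t·g(t)} = -d/ds[G(s)] with G(s) = 6/((s + 1)^2 + 36):
differentiating 1 time and applying the sign gives 12*(s + 1)/(s^2 + 2*s + 37)^2.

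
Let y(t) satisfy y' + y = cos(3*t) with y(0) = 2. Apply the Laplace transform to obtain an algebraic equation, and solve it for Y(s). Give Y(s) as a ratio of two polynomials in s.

Laplace-transform each side.
With L{y'} = sY - y(0) = sY - 2: the LHS transforms to (s + 1)Y - (2).
The right side is L{cos(3*t)} = s/(s^2 + 9).
So (s + 1)Y = s/(s^2 + 9) + (2).
Solve for Y(s) and write it as one ratio of polynomials.

Y(s) = (2*s^2 + s + 18)/(s^3 + s^2 + 9*s + 9)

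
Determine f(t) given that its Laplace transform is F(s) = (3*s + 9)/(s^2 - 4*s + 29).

f(t) = 3*exp(2*t)*sin(5*t) + 3*exp(2*t)*cos(5*t)

Complete the square in the denominator: s^2 - 4*s + 29 = (s - 2)^2 + 5^2.
Split the numerator to match: 3*s + 9 = 3·(s - 2) + 3·5.
Invert each term: 3·(s - 2)/((s - 2)^2 + 25) ↔ 3e^(2t)cos(5t); 3·5/((s - 2)^2 + 25) ↔ 3e^(2t)sin(5t).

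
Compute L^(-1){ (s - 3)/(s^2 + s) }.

-3 + 4*exp(-t)

Factor the denominator: s^2 + s = s*(s + 1).
Partial fraction decomposition gives [4/(s + 1)] + [-3/s].
Invert each term: 4/(s + 1) ↔ 4e^(-t); -3/(s - 0) ↔ -3e^(0t).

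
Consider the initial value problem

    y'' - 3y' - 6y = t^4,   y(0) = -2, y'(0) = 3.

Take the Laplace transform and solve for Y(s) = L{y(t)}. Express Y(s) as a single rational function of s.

Apply the Laplace transform to the equation.
Using L{y''} = s^2 Y - s·y(0) - y'(0) and L{y'} = sY - y(0), with y(0) = -2, y'(0) = 3, the left side becomes (s^2 - 3*s - 6)Y - (-2*s + 9).
The right side is L{t^4} = 24/s^5.
So (s^2 - 3*s - 6)Y = 24/s^5 + (-2*s + 9).
Divide through and combine into a single rational function.

Y(s) = (-2*s^6 + 9*s^5 + 24)/(s^7 - 3*s^6 - 6*s^5)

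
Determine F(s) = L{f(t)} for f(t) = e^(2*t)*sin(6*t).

L{sin(6t)} = 6/(s^2 + 36).
By the first shifting theorem, multiplying by e^(2t) replaces s with s - 2.

F(s) = 6/((s - 2)^2 + 36)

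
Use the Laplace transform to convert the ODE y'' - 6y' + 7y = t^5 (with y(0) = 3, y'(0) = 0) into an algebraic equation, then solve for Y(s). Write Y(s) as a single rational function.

Y(s) = (3*s^7 - 18*s^6 + 120)/(s^8 - 6*s^7 + 7*s^6)

Transform both sides with L{·}.
The derivative rules (L{y''} = s^2 Y - s·y(0) - y'(0) and L{y'} = sY - y(0), with y(0) = 3, y'(0) = 0) turn the left side into (s^2 - 6*s + 7)Y - (3*s - 18).
The right side is L{t^5} = 120/s^6.
So (s^2 - 6*s + 7)Y = 120/s^6 + (3*s - 18).
Solve for Y(s) and write it as one ratio of polynomials.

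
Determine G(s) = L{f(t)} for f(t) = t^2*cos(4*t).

L{cos(4t)} = s/(s^2 + 16).
Then apply L{t^2·g(t)} = (-1)^2 d^2/ds^2[H(s)] with H(s) = s/(s^2 + 16):
differentiating 2 times and applying the sign gives 2*s*(s^2 - 48)/(s^2 + 16)^3.

G(s) = 2*s*(s^2 - 48)/(s^2 + 16)^3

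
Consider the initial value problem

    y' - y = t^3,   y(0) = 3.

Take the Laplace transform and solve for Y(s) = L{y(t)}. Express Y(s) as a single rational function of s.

Y(s) = (3*s^4 + 6)/(s^5 - s^4)

Laplace-transform each side.
Using L{y'} = sY - y(0) = sY - 3, the left side becomes (s - 1)Y - (3).
The right side is L{t^3} = 6/s^4.
So (s - 1)Y = 6/s^4 + (3).
Isolate Y and clear denominators.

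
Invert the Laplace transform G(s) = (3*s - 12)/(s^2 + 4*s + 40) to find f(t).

Complete the square in the denominator: s^2 + 4*s + 40 = (s + 2)^2 + 6^2.
Split the numerator to match: 3*s - 12 = 3·(s + 2) - 3·6.
Invert each term: 3·(s + 2)/((s + 2)^2 + 36) ↔ 3e^(-2t)cos(6t); -3·6/((s + 2)^2 + 36) ↔ -3e^(-2t)sin(6t).

f(t) = -3*exp(-2*t)*sin(6*t) + 3*exp(-2*t)*cos(6*t)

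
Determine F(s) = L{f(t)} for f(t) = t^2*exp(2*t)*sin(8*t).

L{sin(8t)} = 8/(s^2 + 64).
Multiplying by e^(2t) shifts s → s - 2, so L{exp(2*t)*sin(8*t)} = 8/((s - 2)^2 + 64).
Then apply L{t^2·g(t)} = (-1)^2 d^2/ds^2[G(s)] with G(s) = 8/((s - 2)^2 + 64):
differentiating 2 times and applying the sign gives 16*(3*s^2 - 12*s - 52)/(s^2 - 4*s + 68)^3.

F(s) = 16*(3*s^2 - 12*s - 52)/(s^2 - 4*s + 68)^3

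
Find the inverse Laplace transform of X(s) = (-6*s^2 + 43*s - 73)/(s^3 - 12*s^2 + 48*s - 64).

3*t^2*exp(4*t)/2 - 5*t*exp(4*t) - 6*exp(4*t)

Factor the denominator: s^3 - 12*s^2 + 48*s - 64 = (s - 4)^3.
Partial fraction decomposition gives [-6/(s - 4)] + [-5/(s - 4)^2] + [3/(s - 4)^3].
Invert each term: -6/(s - 4) ↔ -6e^(4t); -5/(s - 4)^2 ↔ -5t·e^(4t); 3/(s - 4)^3 ↔ (3/2)t^2·e^(4t).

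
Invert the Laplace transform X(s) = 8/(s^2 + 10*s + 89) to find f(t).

f(t) = exp(-5*t)*sin(8*t)

Rewrite the denominator: s^2 + 10*s + 89 = (s + 5)^2 + 64.
The form in (s + 5) signals a first-shifting-theorem factor e^(-5t).
Since L{sin(8t)} = 8/(s^2 + 64), the inverse is exp(-5*t)*sin(8*t).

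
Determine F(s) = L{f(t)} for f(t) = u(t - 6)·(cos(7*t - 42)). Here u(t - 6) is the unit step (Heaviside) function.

By the second shifting theorem, L{u(t - c)·g(t - c)} = e^(-cs)·G(s) with c = 6 and G(s) = L{g(t)}.
L{cos(7t)} = s/(s^2 + 49).

F(s) = s*exp(-6*s)/(s^2 + 49)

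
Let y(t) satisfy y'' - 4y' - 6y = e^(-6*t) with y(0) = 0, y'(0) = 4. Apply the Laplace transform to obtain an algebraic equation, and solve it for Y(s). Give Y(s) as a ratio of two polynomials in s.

Apply the Laplace transform to the equation.
Using L{y''} = s^2 Y - s·y(0) - y'(0) and L{y'} = sY - y(0), with y(0) = 0, y'(0) = 4, the left side becomes (s^2 - 4*s - 6)Y - (4).
The right side is L{e^(-6*t)} = 1/(s + 6).
So (s^2 - 4*s - 6)Y = 1/(s + 6) + (4).
Solve for Y(s) and write it as one ratio of polynomials.

Y(s) = (4*s + 25)/(s^3 + 2*s^2 - 30*s - 36)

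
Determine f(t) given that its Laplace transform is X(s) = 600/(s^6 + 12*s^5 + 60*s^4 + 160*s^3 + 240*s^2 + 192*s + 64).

f(t) = 5*t^5*exp(-2*t)

Rewrite the denominator: s^6 + 12*s^5 + 60*s^4 + 160*s^3 + 240*s^2 + 192*s + 64 = (s + 2)^6.
The form in (s + 2) signals a first-shifting-theorem factor e^(-2t).
Since L{t^5} = 5!/s^6 = 120/s^6, the inverse is t^5*e^(-2*t), scaled by 5.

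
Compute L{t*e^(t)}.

(s - 1)^(-2)

L{e^(t)} = 1/(s - 1).
Then apply L{t·g(t)} = -d/ds[G(s)] with G(s) = 1/(s - 1):
differentiating 1 time and applying the sign gives (s - 1)^(-2).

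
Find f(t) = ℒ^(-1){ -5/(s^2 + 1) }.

f(t) = -5*sin(t)

Since L{sin(t)} = 1/(s^2 + 1), the inverse is sin(t), scaled by -5.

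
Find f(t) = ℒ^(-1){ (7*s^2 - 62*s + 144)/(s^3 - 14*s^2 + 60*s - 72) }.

f(t) = 6*t*exp(6*t) + 4*exp(6*t) + 3*exp(2*t)

Factor the denominator: s^3 - 14*s^2 + 60*s - 72 = (s - 6)^2*(s - 2).
Partial fraction decomposition gives [4/(s - 6)] + [6/(s - 6)^2] + [3/(s - 2)].
Invert each term: 4/(s - 6) ↔ 4e^(6t); 6/(s - 6)^2 ↔ 6t·e^(6t); 3/(s - 2) ↔ 3e^(2t).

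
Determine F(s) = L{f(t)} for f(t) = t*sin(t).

F(s) = 2*s/(s^2 + 1)^2

L{sin(t)} = 1/(s^2 + 1).
Then apply L{t·g(t)} = -d/ds[G(s)] with G(s) = 1/(s^2 + 1):
differentiating 1 time and applying the sign gives 2*s/(s^2 + 1)^2.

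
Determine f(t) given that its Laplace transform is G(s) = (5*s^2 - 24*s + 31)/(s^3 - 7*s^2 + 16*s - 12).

Factor the denominator: s^3 - 7*s^2 + 16*s - 12 = (s - 3)*(s - 2)^2.
Partial fraction decomposition gives [1/(s - 2)] + [-3/(s - 2)^2] + [4/(s - 3)].
Invert each term: 1/(s - 2) ↔ e^(2t); -3/(s - 2)^2 ↔ -3t·e^(2t); 4/(s - 3) ↔ 4e^(3t).

f(t) = -3*t*exp(2*t) + 4*exp(3*t) + exp(2*t)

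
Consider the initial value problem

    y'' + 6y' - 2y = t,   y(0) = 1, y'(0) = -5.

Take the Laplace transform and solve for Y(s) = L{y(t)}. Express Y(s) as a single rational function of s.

Take the Laplace transform of both sides.
Using L{y''} = s^2 Y - s·y(0) - y'(0) and L{y'} = sY - y(0), with y(0) = 1, y'(0) = -5, the left side becomes (s^2 + 6*s - 2)Y - (s + 1).
The right side is L{t} = s^(-2).
So (s^2 + 6*s - 2)Y = s^(-2) + (s + 1).
Isolate Y and clear denominators.

Y(s) = (s^3 + s^2 + 1)/(s^4 + 6*s^3 - 2*s^2)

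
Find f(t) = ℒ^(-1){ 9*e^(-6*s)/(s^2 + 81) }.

The factor e^(-6s) signals a time shift by c = 6 (second shifting theorem).
L{sin(9t)} = 9/(s^2 + 81), so L^-1{9/(s^2 + 81)} = sin(9*t).
Hence the inverse is u(t - 6) times that function evaluated at t - 6.

f(t) = Heaviside(t - 6)*(sin(9*t - 54))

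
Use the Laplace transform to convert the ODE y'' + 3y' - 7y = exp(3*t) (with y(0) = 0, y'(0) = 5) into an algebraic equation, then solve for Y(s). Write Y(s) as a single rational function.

Transform both sides with L{·}.
With L{y''} = s^2 Y - s·y(0) - y'(0) and L{y'} = sY - y(0), with y(0) = 0, y'(0) = 5: the LHS transforms to (s^2 + 3*s - 7)Y - (5).
The right side is L{exp(3*t)} = 1/(s - 3).
So (s^2 + 3*s - 7)Y = 1/(s - 3) + (5).
Isolate Y and clear denominators.

Y(s) = (5*s - 14)/(s^3 - 16*s + 21)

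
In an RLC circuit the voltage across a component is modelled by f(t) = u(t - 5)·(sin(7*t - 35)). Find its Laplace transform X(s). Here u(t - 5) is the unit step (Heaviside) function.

X(s) = 7*exp(-5*s)/(s^2 + 49)

By the second shifting theorem, L{u(t - c)·g(t - c)} = e^(-cs)·G(s) with c = 5 and G(s) = L{g(t)}.
L{sin(7t)} = 7/(s^2 + 49).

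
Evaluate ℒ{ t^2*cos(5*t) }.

2*s*(s^2 - 75)/(s^2 + 25)^3

L{cos(5t)} = s/(s^2 + 25).
Then apply L{t^2·g(t)} = (-1)^2 d^2/ds^2[G(s)] with G(s) = s/(s^2 + 25):
differentiating 2 times and applying the sign gives 2*s*(s^2 - 75)/(s^2 + 25)^3.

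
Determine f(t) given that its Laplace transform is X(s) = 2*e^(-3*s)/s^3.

The factor e^(-3s) signals a time shift by c = 3 (second shifting theorem).
L{t^2} = 2!/s^3 = 2/s^3, so L^-1{2/s^3} = t^2.
Hence the inverse is u(t - 3) times that function evaluated at t - 3.

f(t) = Heaviside(t - 3)*((t - 3)^2)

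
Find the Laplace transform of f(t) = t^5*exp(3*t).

L{t^5} = 5!/s^6 = 120/s^6.
By the first shifting theorem, multiplying by e^(3t) replaces s with s - 3.

120/(s - 3)^6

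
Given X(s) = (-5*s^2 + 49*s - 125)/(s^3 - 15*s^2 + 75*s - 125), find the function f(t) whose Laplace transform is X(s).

Factor the denominator: s^3 - 15*s^2 + 75*s - 125 = (s - 5)^3.
Partial fraction decomposition gives [-5/(s - 5)] + [-1/(s - 5)^2] + [-5/(s - 5)^3].
Invert each term: -5/(s - 5) ↔ -5e^(5t); -1/(s - 5)^2 ↔ -t·e^(5t); -5/(s - 5)^3 ↔ (-5/2)t^2·e^(5t).

f(t) = -5*t^2*exp(5*t)/2 - t*exp(5*t) - 5*exp(5*t)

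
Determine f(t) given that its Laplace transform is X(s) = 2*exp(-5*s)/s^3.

The factor e^(-5s) signals a time shift by c = 5 (second shifting theorem).
L{t^2} = 2!/s^3 = 2/s^3, so L^-1{2/s^3} = t^2.
Hence the inverse is u(t - 5) times that function evaluated at t - 5.

f(t) = Heaviside(t - 5)*((t - 5)^2)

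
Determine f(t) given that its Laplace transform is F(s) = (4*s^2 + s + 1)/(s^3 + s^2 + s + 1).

Factor the denominator: s^3 + s^2 + s + 1 = (s + 1)*(s^2 + 1).
Partial fraction decomposition gives [2/(s + 1)] + [2*s/(s^2 + 1)] + [-1/(s^2 + 1)].
Invert each term: 2/(s + 1) ↔ 2e^(-t); 2·s/(s^2 + 1) ↔ 2cos(t); -1·1/(s^2 + 1) ↔ -sin(t).

f(t) = -sin(t) + 2*cos(t) + 2*exp(-t)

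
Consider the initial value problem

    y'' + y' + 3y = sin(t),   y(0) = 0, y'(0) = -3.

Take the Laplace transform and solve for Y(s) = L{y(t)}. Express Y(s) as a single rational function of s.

Take the Laplace transform of both sides.
The derivative rules (L{y''} = s^2 Y - s·y(0) - y'(0) and L{y'} = sY - y(0), with y(0) = 0, y'(0) = -3) turn the left side into (s^2 + s + 3)Y - (-3).
The right side is L{sin(t)} = 1/(s^2 + 1).
So (s^2 + s + 3)Y = 1/(s^2 + 1) + (-3).
Solve for Y(s) and write it as one ratio of polynomials.

Y(s) = (-3*s^2 - 2)/(s^4 + s^3 + 4*s^2 + s + 3)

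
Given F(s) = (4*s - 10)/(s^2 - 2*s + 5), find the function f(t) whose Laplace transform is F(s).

f(t) = -3*exp(t)*sin(2*t) + 4*exp(t)*cos(2*t)

Complete the square in the denominator: s^2 - 2*s + 5 = (s - 1)^2 + 2^2.
Split the numerator to match: 4*s - 10 = 4·(s - 1) - 3·2.
Invert each term: 4·(s - 1)/((s - 1)^2 + 4) ↔ 4e^(t)cos(2t); -3·2/((s - 1)^2 + 4) ↔ -3e^(t)sin(2t).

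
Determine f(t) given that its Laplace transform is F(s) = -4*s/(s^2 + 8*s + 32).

f(t) = 4*exp(-4*t)*sin(4*t) - 4*exp(-4*t)*cos(4*t)

Complete the square in the denominator: s^2 + 8*s + 32 = (s + 4)^2 + 4^2.
Split the numerator to match: -4*s = -4·(s + 4) + 4·4.
Invert each term: -4·(s + 4)/((s + 4)^2 + 16) ↔ -4e^(-4t)cos(4t); 4·4/((s + 4)^2 + 16) ↔ 4e^(-4t)sin(4t).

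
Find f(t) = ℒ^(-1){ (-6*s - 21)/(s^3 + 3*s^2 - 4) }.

f(t) = 3*t*exp(-2*t) - 3*exp(t) + 3*exp(-2*t)

Factor the denominator: s^3 + 3*s^2 - 4 = (s - 1)*(s + 2)^2.
Partial fraction decomposition gives [3/(s + 2)] + [3/(s + 2)^2] + [-3/(s - 1)].
Invert each term: 3/(s + 2) ↔ 3e^(-2t); 3/(s + 2)^2 ↔ 3t·e^(-2t); -3/(s - 1) ↔ -3e^(t).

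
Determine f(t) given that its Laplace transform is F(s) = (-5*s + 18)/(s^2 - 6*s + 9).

Factor the denominator: s^2 - 6*s + 9 = (s - 3)^2.
Partial fraction decomposition gives [-5/(s - 3)] + [3/(s - 3)^2].
Invert each term: -5/(s - 3) ↔ -5e^(3t); 3/(s - 3)^2 ↔ 3t·e^(3t).

f(t) = 3*t*exp(3*t) - 5*exp(3*t)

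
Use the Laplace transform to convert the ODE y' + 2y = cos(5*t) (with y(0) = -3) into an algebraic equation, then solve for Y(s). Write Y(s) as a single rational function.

Y(s) = (-3*s^2 + s - 75)/(s^3 + 2*s^2 + 25*s + 50)

Transform both sides with L{·}.
The derivative rules (L{y'} = sY - y(0) = sY - (-3)) turn the left side into (s + 2)Y - (-3).
The right side is L{cos(5*t)} = s/(s^2 + 25).
So (s + 2)Y = s/(s^2 + 25) + (-3).
Isolate Y and clear denominators.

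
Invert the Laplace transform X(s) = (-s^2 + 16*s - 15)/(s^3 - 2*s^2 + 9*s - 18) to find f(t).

Factor the denominator: s^3 - 2*s^2 + 9*s - 18 = (s - 2)*(s^2 + 9).
Partial fraction decomposition gives [1/(s - 2)] + [-2*s/(s^2 + 9)] + [12/(s^2 + 9)].
Invert each term: 1/(s - 2) ↔ e^(2t); -2·s/(s^2 + 9) ↔ -2cos(3t); 4·3/(s^2 + 9) ↔ 4sin(3t).

f(t) = exp(2*t) + 4*sin(3*t) - 2*cos(3*t)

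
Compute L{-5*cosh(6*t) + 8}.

By linearity of the Laplace transform, transform each term separately.
L{8} = 8/s; (-5)·[L{cosh(6t)} = s/(s^2 - 36)].

-5*s/(s^2 - 36) + 8/s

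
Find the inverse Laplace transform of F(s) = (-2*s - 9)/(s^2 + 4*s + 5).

Complete the square in the denominator: s^2 + 4*s + 5 = (s + 2)^2 + 1^2.
Split the numerator to match: -2*s - 9 = -2·(s + 2) - 5·1.
Invert each term: -2·(s + 2)/((s + 2)^2 + 1) ↔ -2e^(-2t)cos(t); -5·1/((s + 2)^2 + 1) ↔ -5e^(-2t)sin(t).

-5*exp(-2*t)*sin(t) - 2*exp(-2*t)*cos(t)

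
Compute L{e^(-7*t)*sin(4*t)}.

4/((s + 7)^2 + 16)

L{sin(4t)} = 4/(s^2 + 16).
By the first shifting theorem, multiplying by e^(-7t) replaces s with s + 7.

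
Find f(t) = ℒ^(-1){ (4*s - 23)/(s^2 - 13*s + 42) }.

Factor the denominator: s^2 - 13*s + 42 = (s - 7)*(s - 6).
Partial fraction decomposition gives [5/(s - 7)] + [-1/(s - 6)].
Invert each term: 5/(s - 7) ↔ 5e^(7t); -1/(s - 6) ↔ -e^(6t).

f(t) = 5*exp(7*t) - exp(6*t)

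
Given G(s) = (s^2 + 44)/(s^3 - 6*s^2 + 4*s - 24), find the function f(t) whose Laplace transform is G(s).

Factor the denominator: s^3 - 6*s^2 + 4*s - 24 = (s - 6)*(s^2 + 4).
Partial fraction decomposition gives [2/(s - 6)] + [-s/(s^2 + 4)] + [-6/(s^2 + 4)].
Invert each term: 2/(s - 6) ↔ 2e^(6t); -1·s/(s^2 + 4) ↔ -cos(2t); -3·2/(s^2 + 4) ↔ -3sin(2t).

f(t) = 2*exp(6*t) - 3*sin(2*t) - cos(2*t)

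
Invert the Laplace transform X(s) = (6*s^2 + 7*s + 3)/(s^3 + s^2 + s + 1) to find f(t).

f(t) = 2*sin(t) + 5*cos(t) + exp(-t)

Factor the denominator: s^3 + s^2 + s + 1 = (s + 1)*(s^2 + 1).
Partial fraction decomposition gives [1/(s + 1)] + [5*s/(s^2 + 1)] + [2/(s^2 + 1)].
Invert each term: 1/(s + 1) ↔ e^(-t); 5·s/(s^2 + 1) ↔ 5cos(t); 2·1/(s^2 + 1) ↔ 2sin(t).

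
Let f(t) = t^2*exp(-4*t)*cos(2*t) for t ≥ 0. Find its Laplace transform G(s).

G(s) = 2*(s + 4)*(s^2 + 8*s + 4)/(s^2 + 8*s + 20)^3

L{cos(2t)} = s/(s^2 + 4).
Multiplying by e^(-4t) shifts s → s + 4, so L{exp(-4*t)*cos(2*t)} = (s + 4)/((s + 4)^2 + 4).
Then apply L{t^2·g(t)} = (-1)^2 d^2/ds^2[H(s)] with H(s) = (s + 4)/((s + 4)^2 + 4):
differentiating 2 times and applying the sign gives 2*(s + 4)*(s^2 + 8*s + 4)/(s^2 + 8*s + 20)^3.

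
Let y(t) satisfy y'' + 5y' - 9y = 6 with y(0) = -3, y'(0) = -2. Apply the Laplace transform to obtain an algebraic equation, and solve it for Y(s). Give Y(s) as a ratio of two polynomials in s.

Y(s) = (-3*s^2 - 17*s + 6)/(s^3 + 5*s^2 - 9*s)

Transform both sides with L{·}.
The derivative rules (L{y''} = s^2 Y - s·y(0) - y'(0) and L{y'} = sY - y(0), with y(0) = -3, y'(0) = -2) turn the left side into (s^2 + 5*s - 9)Y - (-3*s - 17).
The right side is L{6} = 6/s.
So (s^2 + 5*s - 9)Y = 6/s + (-3*s - 17).
Isolate Y and clear denominators.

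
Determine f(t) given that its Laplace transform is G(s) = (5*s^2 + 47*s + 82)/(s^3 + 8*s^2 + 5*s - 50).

Factor the denominator: s^3 + 8*s^2 + 5*s - 50 = (s - 2)*(s + 5)^2.
Partial fraction decomposition gives [1/(s + 5)] + [4/(s + 5)^2] + [4/(s - 2)].
Invert each term: 1/(s + 5) ↔ e^(-5t); 4/(s + 5)^2 ↔ 4t·e^(-5t); 4/(s - 2) ↔ 4e^(2t).

f(t) = 4*t*exp(-5*t) + 4*exp(2*t) + exp(-5*t)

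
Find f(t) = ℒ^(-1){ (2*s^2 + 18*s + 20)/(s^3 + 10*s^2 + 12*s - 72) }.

f(t) = 2*t*exp(-6*t) + exp(2*t) + exp(-6*t)

Factor the denominator: s^3 + 10*s^2 + 12*s - 72 = (s - 2)*(s + 6)^2.
Partial fraction decomposition gives [1/(s + 6)] + [2/(s + 6)^2] + [1/(s - 2)].
Invert each term: 1/(s + 6) ↔ e^(-6t); 2/(s + 6)^2 ↔ 2t·e^(-6t); 1/(s - 2) ↔ e^(2t).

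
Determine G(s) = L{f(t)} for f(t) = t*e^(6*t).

L{e^(6t)} = 1/(s - 6).
Then apply L{t·g(t)} = -d/ds[H(s)] with H(s) = 1/(s - 6):
differentiating 1 time and applying the sign gives (s - 6)^(-2).

G(s) = (s - 6)^(-2)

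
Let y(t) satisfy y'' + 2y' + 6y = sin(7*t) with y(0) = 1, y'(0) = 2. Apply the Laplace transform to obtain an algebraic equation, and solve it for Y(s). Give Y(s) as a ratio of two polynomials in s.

Laplace-transform each side.
The derivative rules (L{y''} = s^2 Y - s·y(0) - y'(0) and L{y'} = sY - y(0), with y(0) = 1, y'(0) = 2) turn the left side into (s^2 + 2*s + 6)Y - (s + 4).
The right side is L{sin(7*t)} = 7/(s^2 + 49).
So (s^2 + 2*s + 6)Y = 7/(s^2 + 49) + (s + 4).
Solve for Y(s) and write it as one ratio of polynomials.

Y(s) = (s^3 + 4*s^2 + 49*s + 203)/(s^4 + 2*s^3 + 55*s^2 + 98*s + 294)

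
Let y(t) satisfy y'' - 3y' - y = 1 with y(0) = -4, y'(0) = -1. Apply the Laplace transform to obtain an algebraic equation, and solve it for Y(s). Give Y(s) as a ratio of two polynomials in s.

Y(s) = (-4*s^2 + 11*s + 1)/(s^3 - 3*s^2 - s)

Take the Laplace transform of both sides.
With L{y''} = s^2 Y - s·y(0) - y'(0) and L{y'} = sY - y(0), with y(0) = -4, y'(0) = -1: the LHS transforms to (s^2 - 3*s - 1)Y - (-4*s + 11).
The right side is L{1} = 1/s.
So (s^2 - 3*s - 1)Y = 1/s + (-4*s + 11).
Divide through and combine into a single rational function.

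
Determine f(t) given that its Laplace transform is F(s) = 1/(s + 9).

Since L{e^(-9t)} = 1/(s + 9), the inverse is e^(-9*t).

f(t) = exp(-9*t)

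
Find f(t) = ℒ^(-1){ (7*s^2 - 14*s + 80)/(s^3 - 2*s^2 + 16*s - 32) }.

Factor the denominator: s^3 - 2*s^2 + 16*s - 32 = (s - 2)*(s^2 + 16).
Partial fraction decomposition gives [4/(s - 2)] + [3*s/(s^2 + 16)] + [-8/(s^2 + 16)].
Invert each term: 4/(s - 2) ↔ 4e^(2t); 3·s/(s^2 + 16) ↔ 3cos(4t); -2·4/(s^2 + 16) ↔ -2sin(4t).

f(t) = 4*exp(2*t) - 2*sin(4*t) + 3*cos(4*t)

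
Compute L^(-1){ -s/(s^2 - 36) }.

-cosh(6*t)

Since L{cosh(6t)} = s/(s^2 - 36), the inverse is cosh(6*t), scaled by -1.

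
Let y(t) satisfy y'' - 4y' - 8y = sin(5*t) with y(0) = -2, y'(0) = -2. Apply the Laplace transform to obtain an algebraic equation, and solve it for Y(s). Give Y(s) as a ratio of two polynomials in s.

Y(s) = (-2*s^3 + 6*s^2 - 50*s + 155)/(s^4 - 4*s^3 + 17*s^2 - 100*s - 200)

Apply the Laplace transform to the equation.
The derivative rules (L{y''} = s^2 Y - s·y(0) - y'(0) and L{y'} = sY - y(0), with y(0) = -2, y'(0) = -2) turn the left side into (s^2 - 4*s - 8)Y - (-2*s + 6).
The right side is L{sin(5*t)} = 5/(s^2 + 25).
So (s^2 - 4*s - 8)Y = 5/(s^2 + 25) + (-2*s + 6).
Divide through and combine into a single rational function.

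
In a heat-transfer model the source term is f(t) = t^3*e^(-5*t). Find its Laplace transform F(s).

L{t^3} = 3!/s^4 = 6/s^4.
By the first shifting theorem, multiplying by e^(-5t) replaces s with s + 5.

F(s) = 6/(s + 5)^4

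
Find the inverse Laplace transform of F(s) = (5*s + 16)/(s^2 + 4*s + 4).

6*t*exp(-2*t) + 5*exp(-2*t)

Factor the denominator: s^2 + 4*s + 4 = (s + 2)^2.
Partial fraction decomposition gives [5/(s + 2)] + [6/(s + 2)^2].
Invert each term: 5/(s + 2) ↔ 5e^(-2t); 6/(s + 2)^2 ↔ 6t·e^(-2t).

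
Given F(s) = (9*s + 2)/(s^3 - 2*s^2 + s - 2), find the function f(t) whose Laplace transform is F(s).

f(t) = 4*exp(2*t) + sin(t) - 4*cos(t)

Factor the denominator: s^3 - 2*s^2 + s - 2 = (s - 2)*(s^2 + 1).
Partial fraction decomposition gives [4/(s - 2)] + [-4*s/(s^2 + 1)] + [1/(s^2 + 1)].
Invert each term: 4/(s - 2) ↔ 4e^(2t); -4·s/(s^2 + 1) ↔ -4cos(t); 1·1/(s^2 + 1) ↔ sin(t).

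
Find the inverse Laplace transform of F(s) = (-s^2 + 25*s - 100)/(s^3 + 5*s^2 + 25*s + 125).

Factor the denominator: s^3 + 5*s^2 + 25*s + 125 = (s + 5)*(s^2 + 25).
Partial fraction decomposition gives [-5/(s + 5)] + [4*s/(s^2 + 25)] + [5/(s^2 + 25)].
Invert each term: -5/(s + 5) ↔ -5e^(-5t); 4·s/(s^2 + 25) ↔ 4cos(5t); 1·5/(s^2 + 25) ↔ sin(5t).

sin(5*t) + 4*cos(5*t) - 5*exp(-5*t)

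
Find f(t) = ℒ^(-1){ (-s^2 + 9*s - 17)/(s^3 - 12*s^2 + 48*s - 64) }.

Factor the denominator: s^3 - 12*s^2 + 48*s - 64 = (s - 4)^3.
Partial fraction decomposition gives [-1/(s - 4)] + [(s - 4)^(-2)] + [3/(s - 4)^3].
Invert each term: -1/(s - 4) ↔ -e^(4t); 1/(s - 4)^2 ↔ t·e^(4t); 3/(s - 4)^3 ↔ (3/2)t^2·e^(4t).

f(t) = 3*t^2*exp(4*t)/2 + t*exp(4*t) - exp(4*t)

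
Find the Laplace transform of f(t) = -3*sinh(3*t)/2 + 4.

-9/(2*(s^2 - 9)) + 4/s

By linearity of the Laplace transform, transform each term separately.
L{4} = 4/s; (-3/2)·[L{sinh(3t)} = 3/(s^2 - 9)].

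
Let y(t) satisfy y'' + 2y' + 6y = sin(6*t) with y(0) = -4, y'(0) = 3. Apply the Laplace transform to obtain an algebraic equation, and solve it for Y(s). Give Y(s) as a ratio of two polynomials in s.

Y(s) = (-4*s^3 - 5*s^2 - 144*s - 174)/(s^4 + 2*s^3 + 42*s^2 + 72*s + 216)

Laplace-transform each side.
The derivative rules (L{y''} = s^2 Y - s·y(0) - y'(0) and L{y'} = sY - y(0), with y(0) = -4, y'(0) = 3) turn the left side into (s^2 + 2*s + 6)Y - (-4*s - 5).
The right side is L{sin(6*t)} = 6/(s^2 + 36).
So (s^2 + 2*s + 6)Y = 6/(s^2 + 36) + (-4*s - 5).
Isolate Y and clear denominators.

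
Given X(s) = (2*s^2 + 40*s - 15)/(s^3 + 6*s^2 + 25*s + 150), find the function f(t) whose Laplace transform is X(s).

f(t) = 2*sin(5*t) + 5*cos(5*t) - 3*exp(-6*t)

Factor the denominator: s^3 + 6*s^2 + 25*s + 150 = (s + 6)*(s^2 + 25).
Partial fraction decomposition gives [-3/(s + 6)] + [5*s/(s^2 + 25)] + [10/(s^2 + 25)].
Invert each term: -3/(s + 6) ↔ -3e^(-6t); 5·s/(s^2 + 25) ↔ 5cos(5t); 2·5/(s^2 + 25) ↔ 2sin(5t).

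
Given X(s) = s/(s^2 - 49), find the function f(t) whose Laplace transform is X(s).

Since L{cosh(7t)} = s/(s^2 - 49), the inverse is cosh(7*t).

f(t) = cosh(7*t)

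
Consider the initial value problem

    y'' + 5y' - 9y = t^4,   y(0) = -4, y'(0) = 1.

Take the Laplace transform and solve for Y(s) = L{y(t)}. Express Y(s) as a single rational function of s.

Y(s) = (-4*s^6 - 19*s^5 + 24)/(s^7 + 5*s^6 - 9*s^5)

Take the Laplace transform of both sides.
With L{y''} = s^2 Y - s·y(0) - y'(0) and L{y'} = sY - y(0), with y(0) = -4, y'(0) = 1: the LHS transforms to (s^2 + 5*s - 9)Y - (-4*s - 19).
The right side is L{t^4} = 24/s^5.
So (s^2 + 5*s - 9)Y = 24/s^5 + (-4*s - 19).
Solve for Y(s) and write it as one ratio of polynomials.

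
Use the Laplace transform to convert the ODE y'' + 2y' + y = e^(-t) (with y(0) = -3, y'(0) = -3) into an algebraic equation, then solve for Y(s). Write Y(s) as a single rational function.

Y(s) = (-3*s^2 - 12*s - 8)/(s^3 + 3*s^2 + 3*s + 1)

Take the Laplace transform of both sides.
With L{y''} = s^2 Y - s·y(0) - y'(0) and L{y'} = sY - y(0), with y(0) = -3, y'(0) = -3: the LHS transforms to (s^2 + 2*s + 1)Y - (-3*s - 9).
The right side is L{e^(-t)} = 1/(s + 1).
So (s^2 + 2*s + 1)Y = 1/(s + 1) + (-3*s - 9).
Isolate Y and clear denominators.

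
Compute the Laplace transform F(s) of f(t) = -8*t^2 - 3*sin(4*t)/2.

F(s) = -6/(s^2 + 16) - 16/s^3

The transform is linear, so treat each term independently.
(-3/2)·[L{sin(4t)} = 4/(s^2 + 16)]; (-8)·[L{t^2} = 2!/s^3 = 2/s^3].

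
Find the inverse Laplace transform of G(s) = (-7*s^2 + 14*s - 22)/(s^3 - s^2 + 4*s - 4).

-3*exp(t) + 5*sin(2*t) - 4*cos(2*t)

Factor the denominator: s^3 - s^2 + 4*s - 4 = (s - 1)*(s^2 + 4).
Partial fraction decomposition gives [-3/(s - 1)] + [-4*s/(s^2 + 4)] + [10/(s^2 + 4)].
Invert each term: -3/(s - 1) ↔ -3e^(t); -4·s/(s^2 + 4) ↔ -4cos(2t); 5·2/(s^2 + 4) ↔ 5sin(2t).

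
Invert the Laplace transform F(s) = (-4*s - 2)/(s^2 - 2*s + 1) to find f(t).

Factor the denominator: s^2 - 2*s + 1 = (s - 1)^2.
Partial fraction decomposition gives [-4/(s - 1)] + [-6/(s - 1)^2].
Invert each term: -4/(s - 1) ↔ -4e^(t); -6/(s - 1)^2 ↔ -6t·e^(t).

f(t) = -6*t*exp(t) - 4*exp(t)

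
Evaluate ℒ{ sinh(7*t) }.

L{sinh(7t)} = 7/(s^2 - 49).

7/(s^2 - 49)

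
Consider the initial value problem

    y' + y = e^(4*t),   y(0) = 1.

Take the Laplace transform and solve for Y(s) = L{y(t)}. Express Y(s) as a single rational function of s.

Y(s) = (s - 3)/(s^2 - 3*s - 4)

Take the Laplace transform of both sides.
Using L{y'} = sY - y(0) = sY - 1, the left side becomes (s + 1)Y - (1).
The right side is L{e^(4*t)} = 1/(s - 4).
So (s + 1)Y = 1/(s - 4) + (1).
Solve for Y(s) and write it as one ratio of polynomials.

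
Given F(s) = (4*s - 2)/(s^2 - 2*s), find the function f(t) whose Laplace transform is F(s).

f(t) = 3*exp(2*t) + 1

Factor the denominator: s^2 - 2*s = s*(s - 2).
Partial fraction decomposition gives [1/s] + [3/(s - 2)].
Invert each term: 1/(s - 0) ↔ e^(0t); 3/(s - 2) ↔ 3e^(2t).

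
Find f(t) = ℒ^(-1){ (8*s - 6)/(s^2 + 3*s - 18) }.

f(t) = 2*exp(3*t) + 6*exp(-6*t)

Factor the denominator: s^2 + 3*s - 18 = (s - 3)*(s + 6).
Partial fraction decomposition gives [6/(s + 6)] + [2/(s - 3)].
Invert each term: 6/(s + 6) ↔ 6e^(-6t); 2/(s - 3) ↔ 2e^(3t).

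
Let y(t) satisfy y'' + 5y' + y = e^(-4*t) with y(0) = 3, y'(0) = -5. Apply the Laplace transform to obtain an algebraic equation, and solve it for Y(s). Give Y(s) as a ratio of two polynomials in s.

Y(s) = (3*s^2 + 22*s + 41)/(s^3 + 9*s^2 + 21*s + 4)

Take the Laplace transform of both sides.
The derivative rules (L{y''} = s^2 Y - s·y(0) - y'(0) and L{y'} = sY - y(0), with y(0) = 3, y'(0) = -5) turn the left side into (s^2 + 5*s + 1)Y - (3*s + 10).
The right side is L{e^(-4*t)} = 1/(s + 4).
So (s^2 + 5*s + 1)Y = 1/(s + 4) + (3*s + 10).
Isolate Y and clear denominators.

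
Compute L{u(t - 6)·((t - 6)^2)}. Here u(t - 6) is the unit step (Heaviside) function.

By the second shifting theorem, L{u(t - c)·g(t - c)} = e^(-cs)·G(s) with c = 6 and G(s) = L{g(t)}.
L{t^2} = 2!/s^3 = 2/s^3.

2*exp(-6*s)/s^3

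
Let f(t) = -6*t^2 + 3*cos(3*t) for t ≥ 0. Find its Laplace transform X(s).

Apply the Laplace transform termwise.
(-6)·[L{t^2} = 2!/s^3 = 2/s^3]; (3)·[L{cos(3t)} = s/(s^2 + 9)].

X(s) = 3*s/(s^2 + 9) - 12/s^3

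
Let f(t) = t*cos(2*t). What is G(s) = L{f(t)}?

G(s) = (s - 2)*(s + 2)/(s^2 + 4)^2

L{cos(2t)} = s/(s^2 + 4).
Then apply L{t·g(t)} = -d/ds[H(s)] with H(s) = s/(s^2 + 4):
differentiating 1 time and applying the sign gives (s - 2)*(s + 2)/(s^2 + 4)^2.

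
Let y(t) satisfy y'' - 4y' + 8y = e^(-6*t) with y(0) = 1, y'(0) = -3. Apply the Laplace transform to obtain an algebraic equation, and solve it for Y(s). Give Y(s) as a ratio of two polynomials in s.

Y(s) = (s^2 - s - 41)/(s^3 + 2*s^2 - 16*s + 48)

Apply the Laplace transform to the equation.
With L{y''} = s^2 Y - s·y(0) - y'(0) and L{y'} = sY - y(0), with y(0) = 1, y'(0) = -3: the LHS transforms to (s^2 - 4*s + 8)Y - (s - 7).
The right side is L{e^(-6*t)} = 1/(s + 6).
So (s^2 - 4*s + 8)Y = 1/(s + 6) + (s - 7).
Isolate Y and clear denominators.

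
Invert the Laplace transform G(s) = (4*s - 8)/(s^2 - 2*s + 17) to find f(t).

f(t) = -exp(t)*sin(4*t) + 4*exp(t)*cos(4*t)

Complete the square in the denominator: s^2 - 2*s + 17 = (s - 1)^2 + 4^2.
Split the numerator to match: 4*s - 8 = 4·(s - 1) - 1·4.
Invert each term: 4·(s - 1)/((s - 1)^2 + 16) ↔ 4e^(t)cos(4t); -1·4/((s - 1)^2 + 16) ↔ -e^(t)sin(4t).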